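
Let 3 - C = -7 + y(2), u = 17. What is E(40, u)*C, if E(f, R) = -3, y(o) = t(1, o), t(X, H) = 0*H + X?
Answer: -27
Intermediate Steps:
t(X, H) = X (t(X, H) = 0 + X = X)
y(o) = 1
C = 9 (C = 3 - (-7 + 1) = 3 - 1*(-6) = 3 + 6 = 9)
E(40, u)*C = -3*9 = -27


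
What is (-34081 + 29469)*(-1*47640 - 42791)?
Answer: 417067772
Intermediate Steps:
(-34081 + 29469)*(-1*47640 - 42791) = -4612*(-47640 - 42791) = -4612*(-90431) = 417067772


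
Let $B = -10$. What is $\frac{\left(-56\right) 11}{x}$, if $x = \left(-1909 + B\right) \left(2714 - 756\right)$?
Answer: $\frac{28}{170791} \approx 0.00016394$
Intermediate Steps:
$x = -3757402$ ($x = \left(-1909 - 10\right) \left(2714 - 756\right) = \left(-1919\right) 1958 = -3757402$)
$\frac{\left(-56\right) 11}{x} = \frac{\left(-56\right) 11}{-3757402} = \left(-616\right) \left(- \frac{1}{3757402}\right) = \frac{28}{170791}$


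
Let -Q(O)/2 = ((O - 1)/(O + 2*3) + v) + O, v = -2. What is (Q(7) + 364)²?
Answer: 21068100/169 ≈ 1.2466e+5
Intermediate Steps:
Q(O) = 4 - 2*O - 2*(-1 + O)/(6 + O) (Q(O) = -2*(((O - 1)/(O + 2*3) - 2) + O) = -2*(((-1 + O)/(O + 6) - 2) + O) = -2*(((-1 + O)/(6 + O) - 2) + O) = -2*((-2 + (-1 + O)/(6 + O)) + O) = -2*(-2 + O + (-1 + O)/(6 + O)) = 4 - 2*O - 2*(-1 + O)/(6 + O))
(Q(7) + 364)² = (2*(13 - 1*7² - 5*7)/(6 + 7) + 364)² = (2*(13 - 1*49 - 35)/13 + 364)² = (2*(1/13)*(13 - 49 - 35) + 364)² = (2*(1/13)*(-71) + 364)² = (-142/13 + 364)² = (4590/13)² = 21068100/169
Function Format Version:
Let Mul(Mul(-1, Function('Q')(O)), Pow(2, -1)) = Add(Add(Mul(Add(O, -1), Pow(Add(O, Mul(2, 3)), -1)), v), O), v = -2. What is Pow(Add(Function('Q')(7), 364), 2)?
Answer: Rational(21068100, 169) ≈ 1.2466e+5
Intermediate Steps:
Function('Q')(O) = Add(4, Mul(-2, O), Mul(-2, Pow(Add(6, O), -1), Add(-1, O))) (Function('Q')(O) = Mul(-2, Add(Add(Mul(Add(O, -1), Pow(Add(O, Mul(2, 3)), -1)), -2), O)) = Mul(-2, Add(Add(Mul(Add(-1, O), Pow(Add(O, 6), -1)), -2), O)) = Mul(-2, Add(Add(Mul(Add(-1, O), Pow(Add(6, O), -1)), -2), O)) = Mul(-2, Add(Add(Mul(Pow(Add(6, O), -1), Add(-1, O)), -2), O)) = Mul(-2, Add(Add(-2, Mul(Pow(Add(6, O), -1), Add(-1, O))), O)) = Mul(-2, Add(-2, O, Mul(Pow(Add(6, O), -1), Add(-1, O)))) = Add(4, Mul(-2, O), Mul(-2, Pow(Add(6, O), -1), Add(-1, O))))
Pow(Add(Function('Q')(7), 364), 2) = Pow(Add(Mul(2, Pow(Add(6, 7), -1), Add(13, Mul(-1, Pow(7, 2)), Mul(-5, 7))), 364), 2) = Pow(Add(Mul(2, Pow(13, -1), Add(13, Mul(-1, 49), -35)), 364), 2) = Pow(Add(Mul(2, Rational(1, 13), Add(13, -49, -35)), 364), 2) = Pow(Add(Mul(2, Rational(1, 13), -71), 364), 2) = Pow(Add(Rational(-142, 13), 364), 2) = Pow(Rational(4590, 13), 2) = Rational(21068100, 169)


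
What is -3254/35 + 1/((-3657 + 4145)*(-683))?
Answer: -1084571251/11665640 ≈ -92.971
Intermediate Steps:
-3254/35 + 1/((-3657 + 4145)*(-683)) = -3254*1/35 - 1/683/488 = -3254/35 + (1/488)*(-1/683) = -3254/35 - 1/333304 = -1084571251/11665640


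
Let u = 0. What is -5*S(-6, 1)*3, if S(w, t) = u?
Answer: 0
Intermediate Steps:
S(w, t) = 0
-5*S(-6, 1)*3 = -5*0*3 = 0*3 = 0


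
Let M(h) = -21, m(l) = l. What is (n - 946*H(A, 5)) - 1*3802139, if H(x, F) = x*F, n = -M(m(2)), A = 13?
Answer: -3863608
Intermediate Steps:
n = 21 (n = -1*(-21) = 21)
H(x, F) = F*x
(n - 946*H(A, 5)) - 1*3802139 = (21 - 4730*13) - 1*3802139 = (21 - 946*65) - 3802139 = (21 - 61490) - 3802139 = -61469 - 3802139 = -3863608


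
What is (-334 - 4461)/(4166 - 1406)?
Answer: -959/552 ≈ -1.7373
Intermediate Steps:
(-334 - 4461)/(4166 - 1406) = -4795/2760 = -4795*1/2760 = -959/552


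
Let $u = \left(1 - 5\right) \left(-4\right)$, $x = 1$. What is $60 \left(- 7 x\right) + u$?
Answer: $-404$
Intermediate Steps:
$u = 16$ ($u = \left(-4\right) \left(-4\right) = 16$)
$60 \left(- 7 x\right) + u = 60 \left(\left(-7\right) 1\right) + 16 = 60 \left(-7\right) + 16 = -420 + 16 = -404$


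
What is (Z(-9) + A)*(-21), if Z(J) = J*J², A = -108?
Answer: 17577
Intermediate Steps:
Z(J) = J³
(Z(-9) + A)*(-21) = ((-9)³ - 108)*(-21) = (-729 - 108)*(-21) = -837*(-21) = 17577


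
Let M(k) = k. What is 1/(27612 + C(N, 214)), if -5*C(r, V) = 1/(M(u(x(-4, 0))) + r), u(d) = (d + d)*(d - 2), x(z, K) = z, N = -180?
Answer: 660/18223921 ≈ 3.6216e-5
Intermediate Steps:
u(d) = 2*d*(-2 + d) (u(d) = (2*d)*(-2 + d) = 2*d*(-2 + d))
C(r, V) = -1/(5*(48 + r)) (C(r, V) = -1/(5*(2*(-4)*(-2 - 4) + r)) = -1/(5*(2*(-4)*(-6) + r)) = -1/(5*(48 + r)))
1/(27612 + C(N, 214)) = 1/(27612 - 1/(240 + 5*(-180))) = 1/(27612 - 1/(240 - 900)) = 1/(27612 - 1/(-660)) = 1/(27612 - 1*(-1/660)) = 1/(27612 + 1/660) = 1/(18223921/660) = 660/18223921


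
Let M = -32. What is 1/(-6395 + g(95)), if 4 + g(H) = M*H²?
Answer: -1/295199 ≈ -3.3875e-6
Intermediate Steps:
g(H) = -4 - 32*H²
1/(-6395 + g(95)) = 1/(-6395 + (-4 - 32*95²)) = 1/(-6395 + (-4 - 32*9025)) = 1/(-6395 + (-4 - 288800)) = 1/(-6395 - 288804) = 1/(-295199) = -1/295199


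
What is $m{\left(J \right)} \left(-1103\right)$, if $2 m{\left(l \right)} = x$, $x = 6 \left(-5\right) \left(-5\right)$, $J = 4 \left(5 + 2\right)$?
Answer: $-82725$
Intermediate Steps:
$J = 28$ ($J = 4 \cdot 7 = 28$)
$x = 150$ ($x = \left(-30\right) \left(-5\right) = 150$)
$m{\left(l \right)} = 75$ ($m{\left(l \right)} = \frac{1}{2} \cdot 150 = 75$)
$m{\left(J \right)} \left(-1103\right) = 75 \left(-1103\right) = -82725$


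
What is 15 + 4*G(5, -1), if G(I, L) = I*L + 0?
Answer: -5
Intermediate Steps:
G(I, L) = I*L
15 + 4*G(5, -1) = 15 + 4*(5*(-1)) = 15 + 4*(-5) = 15 - 20 = -5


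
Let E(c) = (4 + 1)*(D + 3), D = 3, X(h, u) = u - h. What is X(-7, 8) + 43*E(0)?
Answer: 1305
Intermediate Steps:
E(c) = 30 (E(c) = (4 + 1)*(3 + 3) = 5*6 = 30)
X(-7, 8) + 43*E(0) = (8 - 1*(-7)) + 43*30 = (8 + 7) + 1290 = 15 + 1290 = 1305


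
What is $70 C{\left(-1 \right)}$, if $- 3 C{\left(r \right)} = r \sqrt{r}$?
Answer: $\frac{70 i}{3} \approx 23.333 i$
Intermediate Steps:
$C{\left(r \right)} = - \frac{r^{\frac{3}{2}}}{3}$ ($C{\left(r \right)} = - \frac{r \sqrt{r}}{3} = - \frac{r^{\frac{3}{2}}}{3}$)
$70 C{\left(-1 \right)} = 70 \left(- \frac{\left(-1\right)^{\frac{3}{2}}}{3}\right) = 70 \left(- \frac{\left(-1\right) i}{3}\right) = 70 \frac{i}{3} = \frac{70 i}{3}$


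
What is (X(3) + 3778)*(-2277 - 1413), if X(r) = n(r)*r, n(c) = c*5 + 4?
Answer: -14151150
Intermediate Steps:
n(c) = 4 + 5*c (n(c) = 5*c + 4 = 4 + 5*c)
X(r) = r*(4 + 5*r) (X(r) = (4 + 5*r)*r = r*(4 + 5*r))
(X(3) + 3778)*(-2277 - 1413) = (3*(4 + 5*3) + 3778)*(-2277 - 1413) = (3*(4 + 15) + 3778)*(-3690) = (3*19 + 3778)*(-3690) = (57 + 3778)*(-3690) = 3835*(-3690) = -14151150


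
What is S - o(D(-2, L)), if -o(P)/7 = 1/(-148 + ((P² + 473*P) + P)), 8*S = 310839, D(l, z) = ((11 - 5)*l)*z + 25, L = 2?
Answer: 101644409/2616 ≈ 38855.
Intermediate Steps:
D(l, z) = 25 + 6*l*z (D(l, z) = (6*l)*z + 25 = 6*l*z + 25 = 25 + 6*l*z)
S = 310839/8 (S = (⅛)*310839 = 310839/8 ≈ 38855.)
o(P) = -7/(-148 + P² + 474*P) (o(P) = -7/(-148 + ((P² + 473*P) + P)) = -7/(-148 + (P² + 474*P)) = -7/(-148 + P² + 474*P))
S - o(D(-2, L)) = 310839/8 - (-7)/(-148 + (25 + 6*(-2)*2)² + 474*(25 + 6*(-2)*2)) = 310839/8 - (-7)/(-148 + (25 - 24)² + 474*(25 - 24)) = 310839/8 - (-7)/(-148 + 1² + 474*1) = 310839/8 - (-7)/(-148 + 1 + 474) = 310839/8 - (-7)/327 = 310839/8 - 1*(-7/327) = 310839/8 + 7/327 = 101644409/2616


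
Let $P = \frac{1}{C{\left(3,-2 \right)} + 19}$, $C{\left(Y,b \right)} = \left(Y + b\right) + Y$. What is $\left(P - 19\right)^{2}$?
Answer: $\frac{190096}{529} \approx 359.35$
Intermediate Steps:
$C{\left(Y,b \right)} = b + 2 Y$
$P = \frac{1}{23}$ ($P = \frac{1}{\left(-2 + 2 \cdot 3\right) + 19} = \frac{1}{\left(-2 + 6\right) + 19} = \frac{1}{4 + 19} = \frac{1}{23} \approx 0.043478$)
$\left(P - 19\right)^{2} = \left(\frac{1}{23} - 19\right)^{2} = \left(- \frac{436}{23}\right)^{2} = \frac{190096}{529}$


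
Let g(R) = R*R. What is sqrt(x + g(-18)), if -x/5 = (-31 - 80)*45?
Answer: 3*sqrt(2811) ≈ 159.06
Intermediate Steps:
x = 24975 (x = -5*(-31 - 80)*45 = -(-555)*45 = -5*(-4995) = 24975)
g(R) = R**2
sqrt(x + g(-18)) = sqrt(24975 + (-18)**2) = sqrt(24975 + 324) = sqrt(25299) = 3*sqrt(2811)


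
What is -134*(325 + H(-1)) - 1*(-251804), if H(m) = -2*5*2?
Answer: 210934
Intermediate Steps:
H(m) = -20 (H(m) = -10*2 = -20)
-134*(325 + H(-1)) - 1*(-251804) = -134*(325 - 20) - 1*(-251804) = -134*305 + 251804 = -40870 + 251804 = 210934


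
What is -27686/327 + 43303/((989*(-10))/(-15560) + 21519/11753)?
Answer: 2364275412838/135321843 ≈ 17472.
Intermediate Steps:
-27686/327 + 43303/((989*(-10))/(-15560) + 21519/11753) = -27686*1/327 + 43303/(-9890*(-1/15560) + 21519*(1/11753)) = -254/3 + 43303/(989/1556 + 21519/11753) = -254/3 + 43303/(45107281/18287668) = -254/3 + 43303*(18287668/45107281) = -254/3 + 791910887404/45107281 = 2364275412838/135321843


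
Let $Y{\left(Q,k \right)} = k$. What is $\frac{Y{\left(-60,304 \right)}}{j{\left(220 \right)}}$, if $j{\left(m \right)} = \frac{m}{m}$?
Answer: $304$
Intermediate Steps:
$j{\left(m \right)} = 1$
$\frac{Y{\left(-60,304 \right)}}{j{\left(220 \right)}} = \frac{304}{1} = 304 \cdot 1 = 304$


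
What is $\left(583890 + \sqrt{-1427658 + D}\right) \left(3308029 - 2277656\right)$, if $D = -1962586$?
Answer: $601624490970 + 2060746 i \sqrt{847561} \approx 6.0162 \cdot 10^{11} + 1.8972 \cdot 10^{9} i$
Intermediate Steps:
$\left(583890 + \sqrt{-1427658 + D}\right) \left(3308029 - 2277656\right) = \left(583890 + \sqrt{-1427658 - 1962586}\right) \left(3308029 - 2277656\right) = \left(583890 + \sqrt{-3390244}\right) 1030373 = \left(583890 + 2 i \sqrt{847561}\right) 1030373 = 601624490970 + 2060746 i \sqrt{847561}$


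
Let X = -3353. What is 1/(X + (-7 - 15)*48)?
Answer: -1/4409 ≈ -0.00022681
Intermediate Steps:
1/(X + (-7 - 15)*48) = 1/(-3353 + (-7 - 15)*48) = 1/(-3353 - 22*48) = 1/(-3353 - 1056) = 1/(-4409) = -1/4409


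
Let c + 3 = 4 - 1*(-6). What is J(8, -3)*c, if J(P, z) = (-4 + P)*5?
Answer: 140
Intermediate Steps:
c = 7 (c = -3 + (4 - 1*(-6)) = -3 + (4 + 6) = -3 + 10 = 7)
J(P, z) = -20 + 5*P
J(8, -3)*c = (-20 + 5*8)*7 = (-20 + 40)*7 = 20*7 = 140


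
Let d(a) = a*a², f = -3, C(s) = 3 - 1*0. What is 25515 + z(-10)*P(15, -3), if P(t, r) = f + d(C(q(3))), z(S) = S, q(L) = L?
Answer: 25275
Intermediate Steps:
C(s) = 3 (C(s) = 3 + 0 = 3)
d(a) = a³
P(t, r) = 24 (P(t, r) = -3 + 3³ = -3 + 27 = 24)
25515 + z(-10)*P(15, -3) = 25515 - 10*24 = 25515 - 240 = 25275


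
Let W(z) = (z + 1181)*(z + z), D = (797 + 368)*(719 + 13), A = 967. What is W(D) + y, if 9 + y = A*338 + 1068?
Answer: 1456482051065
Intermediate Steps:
D = 852780 (D = 1165*732 = 852780)
y = 327905 (y = -9 + (967*338 + 1068) = -9 + (326846 + 1068) = -9 + 327914 = 327905)
W(z) = 2*z*(1181 + z) (W(z) = (1181 + z)*(2*z) = 2*z*(1181 + z))
W(D) + y = 2*852780*(1181 + 852780) + 327905 = 2*852780*853961 + 327905 = 1456481723160 + 327905 = 1456482051065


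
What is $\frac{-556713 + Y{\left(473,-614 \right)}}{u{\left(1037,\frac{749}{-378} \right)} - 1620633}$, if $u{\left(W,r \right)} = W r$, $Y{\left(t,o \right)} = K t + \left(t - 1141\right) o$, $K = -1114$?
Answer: $\frac{36368082}{87625141} \approx 0.41504$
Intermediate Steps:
$Y{\left(t,o \right)} = - 1114 t + o \left(-1141 + t\right)$ ($Y{\left(t,o \right)} = - 1114 t + \left(t - 1141\right) o = - 1114 t + \left(-1141 + t\right) o = - 1114 t + o \left(-1141 + t\right)$)
$\frac{-556713 + Y{\left(473,-614 \right)}}{u{\left(1037,\frac{749}{-378} \right)} - 1620633} = \frac{-556713 - 116770}{1037 \frac{749}{-378} - 1620633} = \frac{-556713 - 116770}{1037 \cdot 749 \left(- \frac{1}{378}\right) - 1620633} = \frac{-556713 - 116770}{1037 \left(- \frac{107}{54}\right) - 1620633} = - \frac{673483}{- \frac{110959}{54} - 1620633} = - \frac{673483}{- \frac{87625141}{54}} = \left(-673483\right) \left(- \frac{54}{87625141}\right) = \frac{36368082}{87625141}$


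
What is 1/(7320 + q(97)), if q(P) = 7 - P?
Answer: 1/7230 ≈ 0.00013831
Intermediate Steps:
1/(7320 + q(97)) = 1/(7320 + (7 - 1*97)) = 1/(7320 + (7 - 97)) = 1/(7320 - 90) = 1/7230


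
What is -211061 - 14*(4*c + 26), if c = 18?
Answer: -212433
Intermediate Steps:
-211061 - 14*(4*c + 26) = -211061 - 14*(4*18 + 26) = -211061 - 14*(72 + 26) = -211061 - 14*98 = -211061 - 1372 = -212433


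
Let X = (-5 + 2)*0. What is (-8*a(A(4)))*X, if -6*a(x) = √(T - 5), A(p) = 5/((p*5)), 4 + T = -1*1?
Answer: 0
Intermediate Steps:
T = -5 (T = -4 - 1*1 = -4 - 1 = -5)
A(p) = 1/p (A(p) = 5/((5*p)) = 5*(1/(5*p)) = 1/p)
a(x) = -I*√10/6 (a(x) = -√(-5 - 5)/6 = -I*√10/6)
X = 0 (X = -3*0 = 0)
(-8*a(A(4)))*X = -(-4)*I*√10/3*0 = (4*I*√10/3)*0 = 0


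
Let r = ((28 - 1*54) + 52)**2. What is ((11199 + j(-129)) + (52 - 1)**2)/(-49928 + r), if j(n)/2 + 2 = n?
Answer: -967/3518 ≈ -0.27487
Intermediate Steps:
j(n) = -4 + 2*n
r = 676 (r = ((28 - 54) + 52)**2 = (-26 + 52)**2 = 26**2 = 676)
((11199 + j(-129)) + (52 - 1)**2)/(-49928 + r) = ((11199 + (-4 + 2*(-129))) + (52 - 1)**2)/(-49928 + 676) = ((11199 + (-4 - 258)) + 51**2)/(-49252) = ((11199 - 262) + 2601)*(-1/49252) = (10937 + 2601)*(-1/49252) = 13538*(-1/49252) = -967/3518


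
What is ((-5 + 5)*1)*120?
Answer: 0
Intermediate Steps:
((-5 + 5)*1)*120 = (0*1)*120 = 0*120 = 0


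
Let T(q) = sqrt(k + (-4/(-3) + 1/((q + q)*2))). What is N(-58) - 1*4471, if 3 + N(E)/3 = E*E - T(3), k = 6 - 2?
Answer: 5612 - sqrt(195)/2 ≈ 5605.0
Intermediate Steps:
k = 4
T(q) = sqrt(16/3 + 1/(4*q)) (T(q) = sqrt(4 + (-4/(-3) + 1/((q + q)*2))) = sqrt(4 + (-4*(-1/3) + (1/2)/(2*q))) = sqrt(4 + (4/3 + (1/(2*q))*(1/2))) = sqrt(4 + (4/3 + 1/(4*q))) = sqrt(16/3 + 1/(4*q)))
N(E) = -9 + 3*E**2 - sqrt(195)/2 (N(E) = -9 + 3*(E*E - sqrt(192 + 9/3)/6) = -9 + 3*(E**2 - sqrt(192 + 9*(1/3))/6) = -9 + 3*(E**2 - sqrt(192 + 3)/6) = -9 + 3*(E**2 - sqrt(195)/6) = -9 + (3*E**2 - sqrt(195)/2) = -9 + 3*E**2 - sqrt(195)/2)
N(-58) - 1*4471 = (-9 + 3*(-58)**2 - sqrt(195)/2) - 1*4471 = (-9 + 3*3364 - sqrt(195)/2) - 4471 = (-9 + 10092 - sqrt(195)/2) - 4471 = (10083 - sqrt(195)/2) - 4471 = 5612 - sqrt(195)/2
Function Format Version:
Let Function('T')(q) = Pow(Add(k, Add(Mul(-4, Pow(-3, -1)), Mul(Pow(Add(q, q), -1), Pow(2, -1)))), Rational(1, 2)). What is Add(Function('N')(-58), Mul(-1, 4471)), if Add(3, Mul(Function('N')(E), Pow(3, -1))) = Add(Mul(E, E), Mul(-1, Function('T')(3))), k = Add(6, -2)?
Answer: Add(5612, Mul(Rational(-1, 2), Pow(195, Rational(1, 2)))) ≈ 5605.0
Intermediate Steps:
k = 4
Function('T')(q) = Pow(Add(Rational(16, 3), Mul(Rational(1, 4), Pow(q, -1))), Rational(1, 2)) (Function('T')(q) = Pow(Add(4, Add(Mul(-4, Pow(-3, -1)), Mul(Pow(Add(q, q), -1), Pow(2, -1)))), Rational(1, 2)) = Pow(Add(4, Add(Mul(-4, Rational(-1, 3)), Mul(Pow(Mul(2, q), -1), Rational(1, 2)))), Rational(1, 2)) = Pow(Add(4, Add(Rational(4, 3), Mul(Mul(Rational(1, 2), Pow(q, -1)), Rational(1, 2)))), Rational(1, 2)) = Pow(Add(4, Add(Rational(4, 3), Mul(Rational(1, 4), Pow(q, -1)))), Rational(1, 2)) = Pow(Add(Rational(16, 3), Mul(Rational(1, 4), Pow(q, -1))), Rational(1, 2)))
Function('N')(E) = Add(-9, Mul(3, Pow(E, 2)), Mul(Rational(-1, 2), Pow(195, Rational(1, 2)))) (Function('N')(E) = Add(-9, Mul(3, Add(Mul(E, E), Mul(-1, Mul(Rational(1, 6), Pow(Add(192, Mul(9, Pow(3, -1))), Rational(1, 2))))))) = Add(-9, Mul(3, Add(Pow(E, 2), Mul(-1, Mul(Rational(1, 6), Pow(Add(192, Mul(9, Rational(1, 3))), Rational(1, 2))))))) = Add(-9, Mul(3, Add(Pow(E, 2), Mul(-1, Mul(Rational(1, 6), Pow(Add(192, 3), Rational(1, 2))))))) = Add(-9, Mul(3, Add(Pow(E, 2), Mul(-1, Mul(Rational(1, 6), Pow(195, Rational(1, 2))))))) = Add(-9, Mul(3, Add(Pow(E, 2), Mul(Rational(-1, 6), Pow(195, Rational(1, 2)))))) = Add(-9, Add(Mul(3, Pow(E, 2)), Mul(Rational(-1, 2), Pow(195, Rational(1, 2))))) = Add(-9, Mul(3, Pow(E, 2)), Mul(Rational(-1, 2), Pow(195, Rational(1, 2)))))
Add(Function('N')(-58), Mul(-1, 4471)) = Add(Add(-9, Mul(3, Pow(-58, 2)), Mul(Rational(-1, 2), Pow(195, Rational(1, 2)))), Mul(-1, 4471)) = Add(Add(-9, Mul(3, 3364), Mul(Rational(-1, 2), Pow(195, Rational(1, 2)))), -4471) = Add(Add(-9, 10092, Mul(Rational(-1, 2), Pow(195, Rational(1, 2)))), -4471) = Add(Add(10083, Mul(Rational(-1, 2), Pow(195, Rational(1, 2)))), -4471) = Add(5612, Mul(Rational(-1, 2), Pow(195, Rational(1, 2))))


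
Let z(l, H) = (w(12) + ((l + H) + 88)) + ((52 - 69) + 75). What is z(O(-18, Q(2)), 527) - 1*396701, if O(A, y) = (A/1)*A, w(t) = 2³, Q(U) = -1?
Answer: -395696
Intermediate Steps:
w(t) = 8
O(A, y) = A² (O(A, y) = (A*1)*A = A*A = A²)
z(l, H) = 154 + H + l (z(l, H) = (8 + ((l + H) + 88)) + ((52 - 69) + 75) = (8 + ((H + l) + 88)) + (-17 + 75) = (8 + (88 + H + l)) + 58 = (96 + H + l) + 58 = 154 + H + l)
z(O(-18, Q(2)), 527) - 1*396701 = (154 + 527 + (-18)²) - 1*396701 = (154 + 527 + 324) - 396701 = 1005 - 396701 = -395696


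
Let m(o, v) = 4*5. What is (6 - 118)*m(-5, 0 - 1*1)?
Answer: -2240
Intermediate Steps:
m(o, v) = 20
(6 - 118)*m(-5, 0 - 1*1) = (6 - 118)*20 = -112*20 = -2240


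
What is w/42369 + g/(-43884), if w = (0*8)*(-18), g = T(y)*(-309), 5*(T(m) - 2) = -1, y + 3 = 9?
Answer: 309/24380 ≈ 0.012674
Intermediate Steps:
y = 6 (y = -3 + 9 = 6)
T(m) = 9/5 (T(m) = 2 + (1/5)*(-1) = 2 - 1/5 = 9/5)
g = -2781/5 (g = (9/5)*(-309) = -2781/5 ≈ -556.20)
w = 0 (w = 0*(-18) = 0)
w/42369 + g/(-43884) = 0/42369 - 2781/5/(-43884) = 0*(1/42369) - 2781/5*(-1/43884) = 0 + 309/24380 = 309/24380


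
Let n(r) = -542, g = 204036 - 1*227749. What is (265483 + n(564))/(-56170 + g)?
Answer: -264941/79883 ≈ -3.3166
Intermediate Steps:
g = -23713 (g = 204036 - 227749 = -23713)
(265483 + n(564))/(-56170 + g) = (265483 - 542)/(-56170 - 23713) = 264941/(-79883) = 264941*(-1/79883) = -264941/79883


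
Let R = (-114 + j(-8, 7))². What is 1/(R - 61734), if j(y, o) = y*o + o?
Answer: -1/35165 ≈ -2.8437e-5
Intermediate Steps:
j(y, o) = o + o*y (j(y, o) = o*y + o = o + o*y)
R = 26569 (R = (-114 + 7*(1 - 8))² = (-114 + 7*(-7))² = (-114 - 49)² = (-163)² = 26569)
1/(R - 61734) = 1/(26569 - 61734) = 1/(-35165) = -1/35165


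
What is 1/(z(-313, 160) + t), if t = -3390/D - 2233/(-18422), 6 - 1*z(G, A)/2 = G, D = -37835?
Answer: 139399274/88966124039 ≈ 0.0015669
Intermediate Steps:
z(G, A) = 12 - 2*G
t = 29387227/139399274 (t = -3390/(-37835) - 2233/(-18422) = -3390*(-1/37835) - 2233*(-1/18422) = 678/7567 + 2233/18422 = 29387227/139399274 ≈ 0.21081)
1/(z(-313, 160) + t) = 1/((12 - 2*(-313)) + 29387227/139399274) = 1/((12 + 626) + 29387227/139399274) = 1/(638 + 29387227/139399274) = 1/(88966124039/139399274) = 139399274/88966124039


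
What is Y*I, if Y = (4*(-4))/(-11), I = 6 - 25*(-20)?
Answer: 736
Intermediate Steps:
I = 506 (I = 6 + 500 = 506)
Y = 16/11 (Y = -16*(-1/11) = 16/11 ≈ 1.4545)
Y*I = (16/11)*506 = 736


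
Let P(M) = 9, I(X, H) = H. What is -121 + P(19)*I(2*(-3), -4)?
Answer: -157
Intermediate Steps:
-121 + P(19)*I(2*(-3), -4) = -121 + 9*(-4) = -121 - 36 = -157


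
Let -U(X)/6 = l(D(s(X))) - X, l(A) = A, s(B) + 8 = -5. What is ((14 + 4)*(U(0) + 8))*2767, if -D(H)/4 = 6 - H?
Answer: 23109984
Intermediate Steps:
s(B) = -13 (s(B) = -8 - 5 = -13)
D(H) = -24 + 4*H (D(H) = -4*(6 - H) = -24 + 4*H)
U(X) = 456 + 6*X (U(X) = -6*((-24 + 4*(-13)) - X) = -6*((-24 - 52) - X) = -6*(-76 - X) = 456 + 6*X)
((14 + 4)*(U(0) + 8))*2767 = ((14 + 4)*((456 + 6*0) + 8))*2767 = (18*((456 + 0) + 8))*2767 = (18*(456 + 8))*2767 = (18*464)*2767 = 8352*2767 = 23109984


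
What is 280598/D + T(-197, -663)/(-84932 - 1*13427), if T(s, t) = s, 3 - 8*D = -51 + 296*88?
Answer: -2692555959/31179803 ≈ -86.356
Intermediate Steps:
D = -12997/4 (D = 3/8 - (-51 + 296*88)/8 = 3/8 - (-51 + 26048)/8 = 3/8 - ⅛*25997 = 3/8 - 25997/8 = -12997/4 ≈ -3249.3)
280598/D + T(-197, -663)/(-84932 - 1*13427) = 280598/(-12997/4) - 197/(-84932 - 1*13427) = 280598*(-4/12997) - 197/(-84932 - 13427) = -1122392/12997 - 197/(-98359) = -1122392/12997 - 197*(-1/98359) = -1122392/12997 + 197/98359 = -2692555959/31179803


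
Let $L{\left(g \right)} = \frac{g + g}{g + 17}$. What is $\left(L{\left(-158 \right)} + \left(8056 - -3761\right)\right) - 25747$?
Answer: $- \frac{1963814}{141} \approx -13928.0$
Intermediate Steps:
$L{\left(g \right)} = \frac{2 g}{17 + g}$
$\left(L{\left(-158 \right)} + \left(8056 - -3761\right)\right) - 25747 = \left(2 \left(-158\right) \frac{1}{17 - 158} + \left(8056 - -3761\right)\right) - 25747 = \left(2 \left(-158\right) \frac{1}{-141} + \left(8056 + 3761\right)\right) - 25747 = \left(2 \left(-158\right) \left(- \frac{1}{141}\right) + 11817\right) - 25747 = \left(\frac{316}{141} + 11817\right) - 25747 = \frac{1666513}{141} - 25747 = - \frac{1963814}{141}$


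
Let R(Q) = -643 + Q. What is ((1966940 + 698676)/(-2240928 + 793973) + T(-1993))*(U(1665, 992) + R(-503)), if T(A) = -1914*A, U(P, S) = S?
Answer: -850011434779276/1446955 ≈ -5.8745e+8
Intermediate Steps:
((1966940 + 698676)/(-2240928 + 793973) + T(-1993))*(U(1665, 992) + R(-503)) = ((1966940 + 698676)/(-2240928 + 793973) - 1914*(-1993))*(992 + (-643 - 503)) = (2665616/(-1446955) + 3814602)*(992 - 1146) = (2665616*(-1/1446955) + 3814602)*(-154) = (-2665616/1446955 + 3814602)*(-154) = (5519554771294/1446955)*(-154) = -850011434779276/1446955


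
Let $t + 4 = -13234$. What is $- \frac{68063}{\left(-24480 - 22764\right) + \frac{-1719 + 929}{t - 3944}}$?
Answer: $\frac{584729233}{405872809} \approx 1.4407$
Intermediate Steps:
$t = -13238$ ($t = -4 - 13234 = -13238$)
$- \frac{68063}{\left(-24480 - 22764\right) + \frac{-1719 + 929}{t - 3944}} = - \frac{68063}{\left(-24480 - 22764\right) + \frac{-1719 + 929}{-13238 - 3944}} = - \frac{68063}{-47244 - \frac{790}{-17182}} = - \frac{68063}{-47244 - - \frac{395}{8591}} = - \frac{68063}{-47244 + \frac{395}{8591}} = - \frac{68063}{- \frac{405872809}{8591}} = \left(-68063\right) \left(- \frac{8591}{405872809}\right) = \frac{584729233}{405872809}$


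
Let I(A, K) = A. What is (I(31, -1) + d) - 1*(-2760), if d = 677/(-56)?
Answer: 155619/56 ≈ 2778.9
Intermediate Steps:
d = -677/56 (d = 677*(-1/56) = -677/56 ≈ -12.089)
(I(31, -1) + d) - 1*(-2760) = (31 - 677/56) - 1*(-2760) = 1059/56 + 2760 = 155619/56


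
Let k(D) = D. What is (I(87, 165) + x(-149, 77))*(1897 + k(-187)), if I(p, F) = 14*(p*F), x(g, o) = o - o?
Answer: 343658700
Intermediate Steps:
x(g, o) = 0
I(p, F) = 14*F*p (I(p, F) = 14*(F*p) = 14*F*p)
(I(87, 165) + x(-149, 77))*(1897 + k(-187)) = (14*165*87 + 0)*(1897 - 187) = (200970 + 0)*1710 = 200970*1710 = 343658700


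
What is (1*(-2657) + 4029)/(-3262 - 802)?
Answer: -343/1016 ≈ -0.33760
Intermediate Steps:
(1*(-2657) + 4029)/(-3262 - 802) = (-2657 + 4029)/(-4064) = 1372*(-1/4064) = -343/1016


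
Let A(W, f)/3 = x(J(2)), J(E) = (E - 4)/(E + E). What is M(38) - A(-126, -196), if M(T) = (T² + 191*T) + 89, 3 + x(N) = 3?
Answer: 8791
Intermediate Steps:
J(E) = (-4 + E)/(2*E) (J(E) = (-4 + E)/((2*E)) = (-4 + E)*(1/(2*E)) = (-4 + E)/(2*E))
x(N) = 0 (x(N) = -3 + 3 = 0)
A(W, f) = 0 (A(W, f) = 3*0 = 0)
M(T) = 89 + T² + 191*T
M(38) - A(-126, -196) = (89 + 38² + 191*38) - 1*0 = (89 + 1444 + 7258) + 0 = 8791 + 0 = 8791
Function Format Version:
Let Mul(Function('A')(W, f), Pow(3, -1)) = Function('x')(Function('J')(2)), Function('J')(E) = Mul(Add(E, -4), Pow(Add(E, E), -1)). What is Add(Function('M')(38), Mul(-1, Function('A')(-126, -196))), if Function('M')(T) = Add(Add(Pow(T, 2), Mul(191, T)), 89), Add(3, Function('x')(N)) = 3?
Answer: 8791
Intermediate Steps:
Function('J')(E) = Mul(Rational(1, 2), Pow(E, -1), Add(-4, E)) (Function('J')(E) = Mul(Add(-4, E), Pow(Mul(2, E), -1)) = Mul(Add(-4, E), Mul(Rational(1, 2), Pow(E, -1))) = Mul(Rational(1, 2), Pow(E, -1), Add(-4, E)))
Function('x')(N) = 0 (Function('x')(N) = Add(-3, 3) = 0)
Function('A')(W, f) = 0 (Function('A')(W, f) = Mul(3, 0) = 0)
Function('M')(T) = Add(89, Pow(T, 2), Mul(191, T))
Add(Function('M')(38), Mul(-1, Function('A')(-126, -196))) = Add(Add(89, Pow(38, 2), Mul(191, 38)), Mul(-1, 0)) = Add(Add(89, 1444, 7258), 0) = Add(8791, 0) = 8791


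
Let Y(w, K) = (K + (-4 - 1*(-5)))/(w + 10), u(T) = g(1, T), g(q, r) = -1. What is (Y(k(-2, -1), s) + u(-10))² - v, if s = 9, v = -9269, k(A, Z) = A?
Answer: 148305/16 ≈ 9269.1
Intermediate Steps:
u(T) = -1
Y(w, K) = (1 + K)/(10 + w) (Y(w, K) = (K + (-4 + 5))/(10 + w) = (K + 1)/(10 + w) = (1 + K)/(10 + w))
(Y(k(-2, -1), s) + u(-10))² - v = ((1 + 9)/(10 - 2) - 1)² - 1*(-9269) = (10/8 - 1)² + 9269 = ((⅛)*10 - 1)² + 9269 = (5/4 - 1)² + 9269 = (¼)² + 9269 = 1/16 + 9269 = 148305/16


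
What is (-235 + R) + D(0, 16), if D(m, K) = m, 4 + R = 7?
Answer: -232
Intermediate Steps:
R = 3 (R = -4 + 7 = 3)
(-235 + R) + D(0, 16) = (-235 + 3) + 0 = -232 + 0 = -232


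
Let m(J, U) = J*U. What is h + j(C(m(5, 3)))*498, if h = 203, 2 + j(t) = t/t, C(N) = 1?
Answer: -295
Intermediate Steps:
j(t) = -1 (j(t) = -2 + t/t = -2 + 1 = -1)
h + j(C(m(5, 3)))*498 = 203 - 1*498 = 203 - 498 = -295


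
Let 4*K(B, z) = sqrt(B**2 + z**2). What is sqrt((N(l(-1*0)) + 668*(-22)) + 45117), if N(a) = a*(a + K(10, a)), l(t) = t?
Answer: sqrt(30421) ≈ 174.42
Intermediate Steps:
K(B, z) = sqrt(B**2 + z**2)/4
N(a) = a*(a + sqrt(100 + a**2)/4) (N(a) = a*(a + sqrt(10**2 + a**2)/4) = a*(a + sqrt(100 + a**2)/4))
sqrt((N(l(-1*0)) + 668*(-22)) + 45117) = sqrt(((-1*0)*(sqrt(100 + (-1*0)**2) + 4*(-1*0))/4 + 668*(-22)) + 45117) = sqrt(((1/4)*0*(sqrt(100 + 0**2) + 4*0) - 14696) + 45117) = sqrt(((1/4)*0*(sqrt(100 + 0) + 0) - 14696) + 45117) = sqrt(((1/4)*0*(sqrt(100) + 0) - 14696) + 45117) = sqrt(((1/4)*0*(10 + 0) - 14696) + 45117) = sqrt(((1/4)*0*10 - 14696) + 45117) = sqrt((0 - 14696) + 45117) = sqrt(-14696 + 45117) = sqrt(30421)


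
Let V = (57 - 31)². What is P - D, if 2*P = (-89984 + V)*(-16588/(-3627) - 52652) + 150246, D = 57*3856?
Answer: 655865810677/279 ≈ 2.3508e+9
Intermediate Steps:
V = 676 (V = 26² = 676)
D = 219792
P = 655927132645/279 (P = ((-89984 + 676)*(-16588/(-3627) - 52652) + 150246)/2 = (-89308*(-16588*(-1/3627) - 52652) + 150246)/2 = (-89308*(1276/279 - 52652) + 150246)/2 = (-89308*(-14688632/279) + 150246)/2 = (1311812346656/279 + 150246)/2 = (½)*(1311854265290/279) = 655927132645/279 ≈ 2.3510e+9)
P - D = 655927132645/279 - 1*219792 = 655927132645/279 - 219792 = 655865810677/279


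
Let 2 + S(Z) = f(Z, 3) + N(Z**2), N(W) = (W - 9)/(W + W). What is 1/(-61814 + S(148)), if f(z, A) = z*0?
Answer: -43808/2708013433 ≈ -1.6177e-5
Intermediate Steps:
f(z, A) = 0
N(W) = (-9 + W)/(2*W) (N(W) = (-9 + W)/((2*W)) = (-9 + W)*(1/(2*W)) = (-9 + W)/(2*W))
S(Z) = -2 + (-9 + Z**2)/(2*Z**2) (S(Z) = -2 + (0 + (-9 + Z**2)/(2*(Z**2))) = -2 + (0 + (-9 + Z**2)/(2*Z**2)) = -2 + (-9 + Z**2)/(2*Z**2))
1/(-61814 + S(148)) = 1/(-61814 + (-3/2 - 9/2/148**2)) = 1/(-61814 + (-3/2 - 9/2*1/21904)) = 1/(-61814 + (-3/2 - 9/43808)) = 1/(-61814 - 65721/43808) = 1/(-2708013433/43808) = -43808/2708013433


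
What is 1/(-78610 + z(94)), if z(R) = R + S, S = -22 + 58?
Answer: -1/78480 ≈ -1.2742e-5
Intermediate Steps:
S = 36
z(R) = 36 + R (z(R) = R + 36 = 36 + R)
1/(-78610 + z(94)) = 1/(-78610 + (36 + 94)) = 1/(-78610 + 130) = 1/(-78480) = -1/78480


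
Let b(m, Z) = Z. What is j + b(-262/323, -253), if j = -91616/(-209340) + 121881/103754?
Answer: -1365026270519/5429965590 ≈ -251.39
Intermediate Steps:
j = 8755023751/5429965590 (j = -91616*(-1/209340) + 121881*(1/103754) = 22904/52335 + 121881/103754 = 8755023751/5429965590 ≈ 1.6124)
j + b(-262/323, -253) = 8755023751/5429965590 - 253 = -1365026270519/5429965590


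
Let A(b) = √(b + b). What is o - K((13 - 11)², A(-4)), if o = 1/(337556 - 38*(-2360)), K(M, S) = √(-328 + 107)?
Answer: 1/427236 - I*√221 ≈ 2.3406e-6 - 14.866*I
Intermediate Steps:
A(b) = √2*√b (A(b) = √(2*b) = √2*√b)
K(M, S) = I*√221 (K(M, S) = √(-221) = I*√221)
o = 1/427236 (o = 1/(337556 + 89680) = 1/427236 ≈ 2.3406e-6)
o - K((13 - 11)², A(-4)) = 1/427236 - I*√221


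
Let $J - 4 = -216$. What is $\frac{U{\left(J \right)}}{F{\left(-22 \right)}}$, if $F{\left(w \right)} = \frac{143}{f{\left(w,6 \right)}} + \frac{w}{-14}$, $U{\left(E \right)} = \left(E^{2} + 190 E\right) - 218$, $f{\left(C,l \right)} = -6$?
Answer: $- \frac{186732}{935} \approx -199.71$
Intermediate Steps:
$J = -212$ ($J = 4 - 216 = -212$)
$U{\left(E \right)} = -218 + E^{2} + 190 E$
$F{\left(w \right)} = - \frac{143}{6} - \frac{w}{14}$ ($F{\left(w \right)} = \frac{143}{-6} + \frac{w}{-14} = 143 \left(- \frac{1}{6}\right) + w \left(- \frac{1}{14}\right) = - \frac{143}{6} - \frac{w}{14}$)
$\frac{U{\left(J \right)}}{F{\left(-22 \right)}} = \frac{-218 + \left(-212\right)^{2} + 190 \left(-212\right)}{- \frac{143}{6} - - \frac{11}{7}} = \frac{-218 + 44944 - 40280}{- \frac{143}{6} + \frac{11}{7}} = \frac{4446}{- \frac{935}{42}} = 4446 \left(- \frac{42}{935}\right) = - \frac{186732}{935}$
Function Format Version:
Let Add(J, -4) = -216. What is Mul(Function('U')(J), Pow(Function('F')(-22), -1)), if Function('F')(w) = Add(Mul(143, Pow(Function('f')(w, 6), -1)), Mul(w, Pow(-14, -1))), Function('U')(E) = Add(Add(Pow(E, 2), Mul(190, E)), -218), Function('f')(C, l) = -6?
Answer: Rational(-186732, 935) ≈ -199.71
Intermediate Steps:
J = -212 (J = Add(4, -216) = -212)
Function('U')(E) = Add(-218, Pow(E, 2), Mul(190, E))
Function('F')(w) = Add(Rational(-143, 6), Mul(Rational(-1, 14), w)) (Function('F')(w) = Add(Mul(143, Pow(-6, -1)), Mul(w, Pow(-14, -1))) = Add(Mul(143, Rational(-1, 6)), Mul(w, Rational(-1, 14))) = Add(Rational(-143, 6), Mul(Rational(-1, 14), w)))
Mul(Function('U')(J), Pow(Function('F')(-22), -1)) = Mul(Add(-218, Pow(-212, 2), Mul(190, -212)), Pow(Add(Rational(-143, 6), Mul(Rational(-1, 14), -22)), -1)) = Mul(Add(-218, 44944, -40280), Pow(Add(Rational(-143, 6), Rational(11, 7)), -1)) = Mul(4446, Pow(Rational(-935, 42), -1)) = Mul(4446, Rational(-42, 935)) = Rational(-186732, 935)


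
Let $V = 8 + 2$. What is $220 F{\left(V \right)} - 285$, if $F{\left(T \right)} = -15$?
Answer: $-3585$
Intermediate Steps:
$V = 10$
$220 F{\left(V \right)} - 285 = 220 \left(-15\right) - 285 = -3300 - 285 = -3585$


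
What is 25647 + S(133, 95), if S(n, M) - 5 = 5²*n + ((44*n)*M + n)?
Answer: 585050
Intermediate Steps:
S(n, M) = 5 + 26*n + 44*M*n (S(n, M) = 5 + (5²*n + ((44*n)*M + n)) = 5 + (25*n + (44*M*n + n)) = 5 + (25*n + (n + 44*M*n)) = 5 + (26*n + 44*M*n) = 5 + 26*n + 44*M*n)
25647 + S(133, 95) = 25647 + (5 + 26*133 + 44*95*133) = 25647 + (5 + 3458 + 555940) = 25647 + 559403 = 585050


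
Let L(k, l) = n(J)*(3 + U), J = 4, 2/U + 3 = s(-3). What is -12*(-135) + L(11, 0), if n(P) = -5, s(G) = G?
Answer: 4820/3 ≈ 1606.7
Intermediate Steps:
U = -⅓ (U = 2/(-3 - 3) = 2/(-6) = 2*(-⅙) = -⅓ ≈ -0.33333)
L(k, l) = -40/3 (L(k, l) = -5*(3 - ⅓) = -5*8/3 = -40/3)
-12*(-135) + L(11, 0) = -12*(-135) - 40/3 = 1620 - 40/3 = 4820/3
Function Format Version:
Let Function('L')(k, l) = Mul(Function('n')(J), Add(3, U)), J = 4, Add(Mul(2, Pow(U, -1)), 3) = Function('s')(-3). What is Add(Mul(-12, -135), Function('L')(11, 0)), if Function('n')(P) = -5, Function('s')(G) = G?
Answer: Rational(4820, 3) ≈ 1606.7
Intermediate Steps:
U = Rational(-1, 3) (U = Mul(2, Pow(Add(-3, -3), -1)) = Mul(2, Pow(-6, -1)) = Mul(2, Rational(-1, 6)) = Rational(-1, 3) ≈ -0.33333)
Function('L')(k, l) = Rational(-40, 3) (Function('L')(k, l) = Mul(-5, Add(3, Rational(-1, 3))) = Mul(-5, Rational(8, 3)) = Rational(-40, 3))
Add(Mul(-12, -135), Function('L')(11, 0)) = Add(Mul(-12, -135), Rational(-40, 3)) = Add(1620, Rational(-40, 3)) = Rational(4820, 3)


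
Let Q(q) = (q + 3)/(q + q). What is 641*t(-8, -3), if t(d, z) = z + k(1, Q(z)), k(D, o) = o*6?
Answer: -1923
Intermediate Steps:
Q(q) = (3 + q)/(2*q) (Q(q) = (3 + q)/((2*q)) = (3 + q)*(1/(2*q)) = (3 + q)/(2*q))
k(D, o) = 6*o
t(d, z) = z + 3*(3 + z)/z (t(d, z) = z + 6*((3 + z)/(2*z)) = z + 3*(3 + z)/z)
641*t(-8, -3) = 641*(3 - 3 + 9/(-3)) = 641*(3 - 3 + 9*(-⅓)) = 641*(3 - 3 - 3) = 641*(-3) = -1923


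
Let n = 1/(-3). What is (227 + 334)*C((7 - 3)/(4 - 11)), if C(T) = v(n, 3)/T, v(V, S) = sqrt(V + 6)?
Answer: -1309*sqrt(51)/4 ≈ -2337.0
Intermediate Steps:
n = -1/3 ≈ -0.33333
v(V, S) = sqrt(6 + V)
C(T) = sqrt(51)/(3*T) (C(T) = sqrt(6 - 1/3)/T = sqrt(17/3)/T = (sqrt(51)/3)/T = sqrt(51)/(3*T))
(227 + 334)*C((7 - 3)/(4 - 11)) = (227 + 334)*(sqrt(51)/(3*(((7 - 3)/(4 - 11))))) = 561*(sqrt(51)/(3*((4/(-7))))) = 561*(sqrt(51)/(3*((4*(-1/7))))) = 561*(sqrt(51)/(3*(-4/7))) = 561*((1/3)*sqrt(51)*(-7/4)) = 561*(-7*sqrt(51)/12) = -1309*sqrt(51)/4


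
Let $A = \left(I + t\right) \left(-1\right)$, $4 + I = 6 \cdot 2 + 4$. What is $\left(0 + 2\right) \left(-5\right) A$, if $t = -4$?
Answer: $80$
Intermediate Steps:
$I = 12$ ($I = -4 + \left(6 \cdot 2 + 4\right) = -4 + \left(12 + 4\right) = -4 + 16 = 12$)
$A = -8$ ($A = \left(12 - 4\right) \left(-1\right) = 8 \left(-1\right) = -8$)
$\left(0 + 2\right) \left(-5\right) A = \left(0 + 2\right) \left(-5\right) \left(-8\right) = 2 \left(-5\right) \left(-8\right) = \left(-10\right) \left(-8\right) = 80$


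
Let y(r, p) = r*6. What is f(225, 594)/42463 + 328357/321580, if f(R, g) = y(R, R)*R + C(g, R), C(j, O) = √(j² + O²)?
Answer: 111622948291/13655251540 + 9*√4981/42463 ≈ 8.1893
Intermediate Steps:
y(r, p) = 6*r
C(j, O) = √(O² + j²)
f(R, g) = √(R² + g²) + 6*R² (f(R, g) = (6*R)*R + √(R² + g²) = 6*R² + √(R² + g²) = √(R² + g²) + 6*R²)
f(225, 594)/42463 + 328357/321580 = (√(225² + 594²) + 6*225²)/42463 + 328357/321580 = (√(50625 + 352836) + 6*50625)*(1/42463) + 328357*(1/321580) = (√403461 + 303750)*(1/42463) + 328357/321580 = (9*√4981 + 303750)*(1/42463) + 328357/321580 = (303750 + 9*√4981)*(1/42463) + 328357/321580 = (303750/42463 + 9*√4981/42463) + 328357/321580 = 111622948291/13655251540 + 9*√4981/42463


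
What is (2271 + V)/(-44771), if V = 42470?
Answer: -44741/44771 ≈ -0.99933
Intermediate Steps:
(2271 + V)/(-44771) = (2271 + 42470)/(-44771) = 44741*(-1/44771) = -44741/44771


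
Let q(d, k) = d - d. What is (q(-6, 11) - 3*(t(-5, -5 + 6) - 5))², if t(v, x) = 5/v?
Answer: 324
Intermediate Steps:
q(d, k) = 0
(q(-6, 11) - 3*(t(-5, -5 + 6) - 5))² = (0 - 3*(5/(-5) - 5))² = (0 - 3*(5*(-⅕) - 5))² = (0 - 3*(-1 - 5))² = (0 - 3*(-6))² = (0 + 18)² = 18² = 324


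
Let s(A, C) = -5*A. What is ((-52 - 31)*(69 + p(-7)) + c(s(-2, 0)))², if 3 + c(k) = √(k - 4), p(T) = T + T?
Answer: (4568 - √6)² ≈ 2.0844e+7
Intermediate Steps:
p(T) = 2*T
c(k) = -3 + √(-4 + k) (c(k) = -3 + √(k - 4) = -3 + √(-4 + k))
((-52 - 31)*(69 + p(-7)) + c(s(-2, 0)))² = ((-52 - 31)*(69 + 2*(-7)) + (-3 + √(-4 - 5*(-2))))² = (-83*(69 - 14) + (-3 + √(-4 + 10)))² = (-83*55 + (-3 + √6))² = (-4565 + (-3 + √6))² = (-4568 + √6)²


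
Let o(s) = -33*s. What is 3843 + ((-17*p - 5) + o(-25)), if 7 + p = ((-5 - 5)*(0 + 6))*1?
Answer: 5802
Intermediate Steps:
p = -67 (p = -7 + ((-5 - 5)*(0 + 6))*1 = -7 - 10*6*1 = -7 - 60*1 = -7 - 60 = -67)
3843 + ((-17*p - 5) + o(-25)) = 3843 + ((-17*(-67) - 5) - 33*(-25)) = 3843 + ((1139 - 5) + 825) = 3843 + (1134 + 825) = 3843 + 1959 = 5802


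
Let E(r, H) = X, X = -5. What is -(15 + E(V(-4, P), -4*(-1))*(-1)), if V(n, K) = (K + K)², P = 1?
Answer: -20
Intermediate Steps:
V(n, K) = 4*K² (V(n, K) = (2*K)² = 4*K²)
E(r, H) = -5
-(15 + E(V(-4, P), -4*(-1))*(-1)) = -(15 - 5*(-1)) = -(15 + 5) = -1*20 = -20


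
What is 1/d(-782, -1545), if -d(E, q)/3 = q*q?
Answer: -1/7161075 ≈ -1.3964e-7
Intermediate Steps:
d(E, q) = -3*q**2 (d(E, q) = -3*q*q = -3*q**2)
1/d(-782, -1545) = 1/(-3*(-1545)**2) = 1/(-3*2387025) = 1/(-7161075) = -1/7161075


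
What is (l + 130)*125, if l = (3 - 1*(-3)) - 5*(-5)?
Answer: 20125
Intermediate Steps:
l = 31 (l = (3 + 3) + 25 = 6 + 25 = 31)
(l + 130)*125 = (31 + 130)*125 = 161*125 = 20125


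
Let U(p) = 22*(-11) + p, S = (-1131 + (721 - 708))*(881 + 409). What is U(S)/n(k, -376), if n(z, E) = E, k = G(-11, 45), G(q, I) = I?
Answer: 721231/188 ≈ 3836.3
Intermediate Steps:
S = -1442220 (S = (-1131 + 13)*1290 = -1118*1290 = -1442220)
k = 45
U(p) = -242 + p
U(S)/n(k, -376) = (-242 - 1442220)/(-376) = -1442462*(-1/376) = 721231/188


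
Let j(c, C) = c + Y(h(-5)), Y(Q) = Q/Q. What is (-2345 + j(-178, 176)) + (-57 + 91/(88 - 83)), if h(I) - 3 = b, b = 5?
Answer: -12804/5 ≈ -2560.8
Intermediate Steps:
h(I) = 8 (h(I) = 3 + 5 = 8)
Y(Q) = 1
j(c, C) = 1 + c (j(c, C) = c + 1 = 1 + c)
(-2345 + j(-178, 176)) + (-57 + 91/(88 - 83)) = (-2345 + (1 - 178)) + (-57 + 91/(88 - 83)) = (-2345 - 177) + (-57 + 91/5) = -2522 + (-57 + 91*(⅕)) = -2522 + (-57 + 91/5) = -2522 - 194/5 = -12804/5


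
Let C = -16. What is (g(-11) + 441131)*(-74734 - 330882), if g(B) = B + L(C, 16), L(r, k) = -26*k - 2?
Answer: -178755782432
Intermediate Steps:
L(r, k) = -2 - 26*k
g(B) = -418 + B (g(B) = B + (-2 - 26*16) = B + (-2 - 416) = B - 418 = -418 + B)
(g(-11) + 441131)*(-74734 - 330882) = ((-418 - 11) + 441131)*(-74734 - 330882) = (-429 + 441131)*(-405616) = 440702*(-405616) = -178755782432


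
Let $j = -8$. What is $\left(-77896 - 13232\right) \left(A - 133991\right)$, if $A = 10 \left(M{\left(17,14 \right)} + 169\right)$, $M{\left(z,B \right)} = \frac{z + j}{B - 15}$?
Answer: $12064527048$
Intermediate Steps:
$M{\left(z,B \right)} = \frac{-8 + z}{-15 + B}$ ($M{\left(z,B \right)} = \frac{z - 8}{B - 15} = \frac{-8 + z}{-15 + B}$)
$A = 1600$ ($A = 10 \left(\frac{-8 + 17}{-15 + 14} + 169\right) = 10 \left(\frac{1}{-1} \cdot 9 + 169\right) = 10 \left(\left(-1\right) 9 + 169\right) = 10 \left(-9 + 169\right) = 10 \cdot 160 = 1600$)
$\left(-77896 - 13232\right) \left(A - 133991\right) = \left(-77896 - 13232\right) \left(1600 - 133991\right) = \left(-91128\right) \left(-132391\right) = 12064527048$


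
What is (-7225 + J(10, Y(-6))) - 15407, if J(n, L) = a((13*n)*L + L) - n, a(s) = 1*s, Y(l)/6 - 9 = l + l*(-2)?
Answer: -10852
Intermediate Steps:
Y(l) = 54 - 6*l (Y(l) = 54 + 6*(l + l*(-2)) = 54 + 6*(l - 2*l) = 54 + 6*(-l) = 54 - 6*l)
a(s) = s
J(n, L) = L - n + 13*L*n (J(n, L) = ((13*n)*L + L) - n = (13*L*n + L) - n = (L + 13*L*n) - n = L - n + 13*L*n)
(-7225 + J(10, Y(-6))) - 15407 = (-7225 + (-1*10 + (54 - 6*(-6))*(1 + 13*10))) - 15407 = (-7225 + (-10 + (54 + 36)*(1 + 130))) - 15407 = (-7225 + (-10 + 90*131)) - 15407 = (-7225 + (-10 + 11790)) - 15407 = (-7225 + 11780) - 15407 = 4555 - 15407 = -10852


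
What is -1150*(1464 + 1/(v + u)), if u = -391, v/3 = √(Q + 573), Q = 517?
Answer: -240873885950/143071 + 3450*√1090/143071 ≈ -1.6836e+6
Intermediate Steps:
v = 3*√1090 (v = 3*√(517 + 573) = 3*√1090 ≈ 99.045)
-1150*(1464 + 1/(v + u)) = -1150*(1464 + 1/(3*√1090 - 391)) = -1150*(1464 + 1/(-391 + 3*√1090)) = -1683600 - 1150/(-391 + 3*√1090)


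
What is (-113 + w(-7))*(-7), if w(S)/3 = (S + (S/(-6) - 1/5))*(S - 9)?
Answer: -6181/5 ≈ -1236.2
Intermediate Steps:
w(S) = 3*(-9 + S)*(-1/5 + 5*S/6) (w(S) = 3*((S + (S/(-6) - 1/5))*(S - 9)) = 3*((S + (S*(-1/6) - 1*1/5))*(-9 + S)) = 3*((S + (-S/6 - 1/5))*(-9 + S)) = 3*((S + (-1/5 - S/6))*(-9 + S)) = 3*((-1/5 + 5*S/6)*(-9 + S)) = 3*((-9 + S)*(-1/5 + 5*S/6)) = 3*(-9 + S)*(-1/5 + 5*S/6))
(-113 + w(-7))*(-7) = (-113 + (27/5 - 231/10*(-7) + (5/2)*(-7)**2))*(-7) = (-113 + (27/5 + 1617/10 + (5/2)*49))*(-7) = (-113 + (27/5 + 1617/10 + 245/2))*(-7) = (-113 + 1448/5)*(-7) = (883/5)*(-7) = -6181/5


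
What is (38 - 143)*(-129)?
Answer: 13545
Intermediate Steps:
(38 - 143)*(-129) = -105*(-129) = 13545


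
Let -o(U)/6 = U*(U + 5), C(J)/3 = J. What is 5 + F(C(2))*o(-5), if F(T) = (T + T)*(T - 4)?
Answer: 5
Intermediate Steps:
C(J) = 3*J
o(U) = -6*U*(5 + U) (o(U) = -6*U*(U + 5) = -6*U*(5 + U))
F(T) = 2*T*(-4 + T) (F(T) = (2*T)*(-4 + T) = 2*T*(-4 + T))
5 + F(C(2))*o(-5) = 5 + (2*(3*2)*(-4 + 3*2))*(-6*(-5)*(5 - 5)) = 5 + (2*6*(-4 + 6))*(-6*(-5)*0) = 5 + (2*6*2)*0 = 5 + 24*0 = 5 + 0 = 5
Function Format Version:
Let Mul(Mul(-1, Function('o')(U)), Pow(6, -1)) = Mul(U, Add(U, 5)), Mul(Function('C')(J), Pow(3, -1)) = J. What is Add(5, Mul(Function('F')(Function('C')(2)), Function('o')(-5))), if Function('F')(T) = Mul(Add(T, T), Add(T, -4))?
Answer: 5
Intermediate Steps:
Function('C')(J) = Mul(3, J)
Function('o')(U) = Mul(-6, U, Add(5, U)) (Function('o')(U) = Mul(-6, Mul(U, Add(U, 5))) = Mul(-6, Mul(U, Add(5, U))) = Mul(-6, U, Add(5, U)))
Function('F')(T) = Mul(2, T, Add(-4, T)) (Function('F')(T) = Mul(Mul(2, T), Add(-4, T)) = Mul(2, T, Add(-4, T)))
Add(5, Mul(Function('F')(Function('C')(2)), Function('o')(-5))) = Add(5, Mul(Mul(2, Mul(3, 2), Add(-4, Mul(3, 2))), Mul(-6, -5, Add(5, -5)))) = Add(5, Mul(Mul(2, 6, Add(-4, 6)), Mul(-6, -5, 0))) = Add(5, Mul(Mul(2, 6, 2), 0)) = Add(5, Mul(24, 0)) = Add(5, 0) = 5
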